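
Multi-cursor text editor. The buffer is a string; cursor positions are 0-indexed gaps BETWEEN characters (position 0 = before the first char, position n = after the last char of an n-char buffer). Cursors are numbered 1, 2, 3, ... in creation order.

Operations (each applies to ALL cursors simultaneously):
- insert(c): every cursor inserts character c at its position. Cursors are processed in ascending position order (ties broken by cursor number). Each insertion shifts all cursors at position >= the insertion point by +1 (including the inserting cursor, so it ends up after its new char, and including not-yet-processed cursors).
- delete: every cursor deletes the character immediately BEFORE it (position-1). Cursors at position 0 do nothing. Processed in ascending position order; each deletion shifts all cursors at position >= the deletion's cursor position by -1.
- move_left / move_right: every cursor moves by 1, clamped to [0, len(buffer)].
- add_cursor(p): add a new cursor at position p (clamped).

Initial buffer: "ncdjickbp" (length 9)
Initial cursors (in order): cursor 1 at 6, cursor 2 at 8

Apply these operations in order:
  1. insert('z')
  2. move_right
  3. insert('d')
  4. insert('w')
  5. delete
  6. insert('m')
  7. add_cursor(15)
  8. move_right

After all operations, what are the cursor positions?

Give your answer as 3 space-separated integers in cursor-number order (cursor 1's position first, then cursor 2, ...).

Answer: 11 15 15

Derivation:
After op 1 (insert('z')): buffer="ncdjiczkbzp" (len 11), cursors c1@7 c2@10, authorship ......1..2.
After op 2 (move_right): buffer="ncdjiczkbzp" (len 11), cursors c1@8 c2@11, authorship ......1..2.
After op 3 (insert('d')): buffer="ncdjiczkdbzpd" (len 13), cursors c1@9 c2@13, authorship ......1.1.2.2
After op 4 (insert('w')): buffer="ncdjiczkdwbzpdw" (len 15), cursors c1@10 c2@15, authorship ......1.11.2.22
After op 5 (delete): buffer="ncdjiczkdbzpd" (len 13), cursors c1@9 c2@13, authorship ......1.1.2.2
After op 6 (insert('m')): buffer="ncdjiczkdmbzpdm" (len 15), cursors c1@10 c2@15, authorship ......1.11.2.22
After op 7 (add_cursor(15)): buffer="ncdjiczkdmbzpdm" (len 15), cursors c1@10 c2@15 c3@15, authorship ......1.11.2.22
After op 8 (move_right): buffer="ncdjiczkdmbzpdm" (len 15), cursors c1@11 c2@15 c3@15, authorship ......1.11.2.22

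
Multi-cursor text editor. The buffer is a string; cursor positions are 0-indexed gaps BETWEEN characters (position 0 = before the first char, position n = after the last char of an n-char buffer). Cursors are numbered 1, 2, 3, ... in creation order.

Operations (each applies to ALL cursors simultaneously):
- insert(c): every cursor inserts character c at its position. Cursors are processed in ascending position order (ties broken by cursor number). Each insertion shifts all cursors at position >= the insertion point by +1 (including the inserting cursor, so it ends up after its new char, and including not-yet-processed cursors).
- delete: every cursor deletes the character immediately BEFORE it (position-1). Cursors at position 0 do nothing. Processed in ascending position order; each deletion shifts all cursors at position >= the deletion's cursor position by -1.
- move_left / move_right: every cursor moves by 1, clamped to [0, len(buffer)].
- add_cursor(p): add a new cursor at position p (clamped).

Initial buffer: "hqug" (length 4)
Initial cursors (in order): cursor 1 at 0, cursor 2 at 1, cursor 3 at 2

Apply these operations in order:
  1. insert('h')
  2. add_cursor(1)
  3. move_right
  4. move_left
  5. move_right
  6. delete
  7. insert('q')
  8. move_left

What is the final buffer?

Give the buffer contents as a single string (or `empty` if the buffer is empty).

After op 1 (insert('h')): buffer="hhhqhug" (len 7), cursors c1@1 c2@3 c3@5, authorship 1.2.3..
After op 2 (add_cursor(1)): buffer="hhhqhug" (len 7), cursors c1@1 c4@1 c2@3 c3@5, authorship 1.2.3..
After op 3 (move_right): buffer="hhhqhug" (len 7), cursors c1@2 c4@2 c2@4 c3@6, authorship 1.2.3..
After op 4 (move_left): buffer="hhhqhug" (len 7), cursors c1@1 c4@1 c2@3 c3@5, authorship 1.2.3..
After op 5 (move_right): buffer="hhhqhug" (len 7), cursors c1@2 c4@2 c2@4 c3@6, authorship 1.2.3..
After op 6 (delete): buffer="hhg" (len 3), cursors c1@0 c4@0 c2@1 c3@2, authorship 23.
After op 7 (insert('q')): buffer="qqhqhqg" (len 7), cursors c1@2 c4@2 c2@4 c3@6, authorship 142233.
After op 8 (move_left): buffer="qqhqhqg" (len 7), cursors c1@1 c4@1 c2@3 c3@5, authorship 142233.

Answer: qqhqhqg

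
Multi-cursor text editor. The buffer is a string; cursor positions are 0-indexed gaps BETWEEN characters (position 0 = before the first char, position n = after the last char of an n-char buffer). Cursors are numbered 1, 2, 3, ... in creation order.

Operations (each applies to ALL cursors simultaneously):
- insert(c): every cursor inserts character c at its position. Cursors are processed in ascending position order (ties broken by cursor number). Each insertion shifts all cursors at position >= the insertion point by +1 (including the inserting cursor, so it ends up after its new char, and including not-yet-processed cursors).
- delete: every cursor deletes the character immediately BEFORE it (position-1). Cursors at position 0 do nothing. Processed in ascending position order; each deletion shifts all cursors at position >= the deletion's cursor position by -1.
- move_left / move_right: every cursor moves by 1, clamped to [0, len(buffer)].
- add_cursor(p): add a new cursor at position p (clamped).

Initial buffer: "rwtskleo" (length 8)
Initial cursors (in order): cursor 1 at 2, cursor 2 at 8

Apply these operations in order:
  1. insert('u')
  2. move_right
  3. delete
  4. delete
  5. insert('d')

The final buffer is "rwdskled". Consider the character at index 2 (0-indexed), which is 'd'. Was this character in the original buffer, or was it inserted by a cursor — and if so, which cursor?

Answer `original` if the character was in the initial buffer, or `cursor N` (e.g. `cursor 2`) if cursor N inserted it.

Answer: cursor 1

Derivation:
After op 1 (insert('u')): buffer="rwutskleou" (len 10), cursors c1@3 c2@10, authorship ..1......2
After op 2 (move_right): buffer="rwutskleou" (len 10), cursors c1@4 c2@10, authorship ..1......2
After op 3 (delete): buffer="rwuskleo" (len 8), cursors c1@3 c2@8, authorship ..1.....
After op 4 (delete): buffer="rwskle" (len 6), cursors c1@2 c2@6, authorship ......
After op 5 (insert('d')): buffer="rwdskled" (len 8), cursors c1@3 c2@8, authorship ..1....2
Authorship (.=original, N=cursor N): . . 1 . . . . 2
Index 2: author = 1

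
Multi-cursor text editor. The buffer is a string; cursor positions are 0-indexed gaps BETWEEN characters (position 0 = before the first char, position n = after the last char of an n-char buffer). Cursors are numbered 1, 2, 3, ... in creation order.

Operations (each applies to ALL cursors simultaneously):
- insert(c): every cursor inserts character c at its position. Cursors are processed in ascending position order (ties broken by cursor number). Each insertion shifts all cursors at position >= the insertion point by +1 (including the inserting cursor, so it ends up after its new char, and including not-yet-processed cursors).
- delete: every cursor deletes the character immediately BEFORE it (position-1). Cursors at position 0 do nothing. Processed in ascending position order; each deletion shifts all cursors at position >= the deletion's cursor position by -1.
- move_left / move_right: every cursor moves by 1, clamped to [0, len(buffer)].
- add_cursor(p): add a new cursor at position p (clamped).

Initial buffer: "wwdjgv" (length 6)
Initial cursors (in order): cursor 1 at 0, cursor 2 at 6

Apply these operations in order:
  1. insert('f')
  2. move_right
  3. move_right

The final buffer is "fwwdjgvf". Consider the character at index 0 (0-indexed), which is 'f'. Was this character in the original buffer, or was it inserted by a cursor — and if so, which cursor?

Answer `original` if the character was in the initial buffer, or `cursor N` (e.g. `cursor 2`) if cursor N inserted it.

After op 1 (insert('f')): buffer="fwwdjgvf" (len 8), cursors c1@1 c2@8, authorship 1......2
After op 2 (move_right): buffer="fwwdjgvf" (len 8), cursors c1@2 c2@8, authorship 1......2
After op 3 (move_right): buffer="fwwdjgvf" (len 8), cursors c1@3 c2@8, authorship 1......2
Authorship (.=original, N=cursor N): 1 . . . . . . 2
Index 0: author = 1

Answer: cursor 1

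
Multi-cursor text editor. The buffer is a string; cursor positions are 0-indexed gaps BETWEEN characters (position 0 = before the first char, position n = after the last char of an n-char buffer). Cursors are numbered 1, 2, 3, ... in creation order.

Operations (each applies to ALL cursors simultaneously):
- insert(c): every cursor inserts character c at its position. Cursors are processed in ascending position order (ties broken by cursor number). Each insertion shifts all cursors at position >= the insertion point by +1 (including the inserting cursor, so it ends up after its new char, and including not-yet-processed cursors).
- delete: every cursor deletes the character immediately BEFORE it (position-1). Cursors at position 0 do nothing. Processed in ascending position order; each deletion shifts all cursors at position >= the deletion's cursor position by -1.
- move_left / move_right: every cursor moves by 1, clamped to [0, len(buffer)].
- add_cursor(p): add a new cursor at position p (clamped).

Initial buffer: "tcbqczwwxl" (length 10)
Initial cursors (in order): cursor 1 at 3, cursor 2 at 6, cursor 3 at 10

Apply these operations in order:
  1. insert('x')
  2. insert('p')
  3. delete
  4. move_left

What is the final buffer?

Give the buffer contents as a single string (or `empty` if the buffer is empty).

After op 1 (insert('x')): buffer="tcbxqczxwwxlx" (len 13), cursors c1@4 c2@8 c3@13, authorship ...1...2....3
After op 2 (insert('p')): buffer="tcbxpqczxpwwxlxp" (len 16), cursors c1@5 c2@10 c3@16, authorship ...11...22....33
After op 3 (delete): buffer="tcbxqczxwwxlx" (len 13), cursors c1@4 c2@8 c3@13, authorship ...1...2....3
After op 4 (move_left): buffer="tcbxqczxwwxlx" (len 13), cursors c1@3 c2@7 c3@12, authorship ...1...2....3

Answer: tcbxqczxwwxlx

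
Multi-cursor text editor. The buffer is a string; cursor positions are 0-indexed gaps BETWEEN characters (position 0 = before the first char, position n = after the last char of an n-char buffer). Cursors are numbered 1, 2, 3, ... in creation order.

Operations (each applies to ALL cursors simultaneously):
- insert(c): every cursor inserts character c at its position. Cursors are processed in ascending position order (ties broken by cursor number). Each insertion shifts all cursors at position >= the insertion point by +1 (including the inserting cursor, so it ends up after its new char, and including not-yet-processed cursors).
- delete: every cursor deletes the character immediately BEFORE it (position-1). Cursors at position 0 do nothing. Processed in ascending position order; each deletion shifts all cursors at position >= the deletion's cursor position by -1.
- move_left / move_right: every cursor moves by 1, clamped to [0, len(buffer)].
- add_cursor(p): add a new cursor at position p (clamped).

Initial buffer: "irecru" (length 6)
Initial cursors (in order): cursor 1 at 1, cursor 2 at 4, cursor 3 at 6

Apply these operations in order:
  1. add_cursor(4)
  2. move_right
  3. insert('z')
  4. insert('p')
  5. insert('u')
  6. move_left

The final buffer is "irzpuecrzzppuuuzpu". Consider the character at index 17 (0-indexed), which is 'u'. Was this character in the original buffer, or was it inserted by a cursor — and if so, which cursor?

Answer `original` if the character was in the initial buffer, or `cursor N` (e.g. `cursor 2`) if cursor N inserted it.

Answer: cursor 3

Derivation:
After op 1 (add_cursor(4)): buffer="irecru" (len 6), cursors c1@1 c2@4 c4@4 c3@6, authorship ......
After op 2 (move_right): buffer="irecru" (len 6), cursors c1@2 c2@5 c4@5 c3@6, authorship ......
After op 3 (insert('z')): buffer="irzecrzzuz" (len 10), cursors c1@3 c2@8 c4@8 c3@10, authorship ..1...24.3
After op 4 (insert('p')): buffer="irzpecrzzppuzp" (len 14), cursors c1@4 c2@11 c4@11 c3@14, authorship ..11...2424.33
After op 5 (insert('u')): buffer="irzpuecrzzppuuuzpu" (len 18), cursors c1@5 c2@14 c4@14 c3@18, authorship ..111...242424.333
After op 6 (move_left): buffer="irzpuecrzzppuuuzpu" (len 18), cursors c1@4 c2@13 c4@13 c3@17, authorship ..111...242424.333
Authorship (.=original, N=cursor N): . . 1 1 1 . . . 2 4 2 4 2 4 . 3 3 3
Index 17: author = 3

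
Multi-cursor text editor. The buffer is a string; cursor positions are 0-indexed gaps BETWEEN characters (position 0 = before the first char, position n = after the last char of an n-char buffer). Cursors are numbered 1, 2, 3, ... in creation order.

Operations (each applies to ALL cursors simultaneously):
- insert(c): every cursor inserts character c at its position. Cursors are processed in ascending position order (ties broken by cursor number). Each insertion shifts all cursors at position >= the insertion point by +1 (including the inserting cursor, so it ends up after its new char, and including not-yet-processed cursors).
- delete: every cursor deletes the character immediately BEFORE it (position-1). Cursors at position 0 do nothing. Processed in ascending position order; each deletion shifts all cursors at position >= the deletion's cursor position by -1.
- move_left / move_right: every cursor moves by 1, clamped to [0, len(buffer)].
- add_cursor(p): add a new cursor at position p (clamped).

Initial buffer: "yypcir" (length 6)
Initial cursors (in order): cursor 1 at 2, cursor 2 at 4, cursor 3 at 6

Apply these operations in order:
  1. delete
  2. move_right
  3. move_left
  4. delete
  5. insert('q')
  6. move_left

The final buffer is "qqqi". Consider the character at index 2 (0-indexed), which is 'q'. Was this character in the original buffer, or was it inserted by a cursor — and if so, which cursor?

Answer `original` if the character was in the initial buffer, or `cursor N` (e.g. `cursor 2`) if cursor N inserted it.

Answer: cursor 3

Derivation:
After op 1 (delete): buffer="ypi" (len 3), cursors c1@1 c2@2 c3@3, authorship ...
After op 2 (move_right): buffer="ypi" (len 3), cursors c1@2 c2@3 c3@3, authorship ...
After op 3 (move_left): buffer="ypi" (len 3), cursors c1@1 c2@2 c3@2, authorship ...
After op 4 (delete): buffer="i" (len 1), cursors c1@0 c2@0 c3@0, authorship .
After op 5 (insert('q')): buffer="qqqi" (len 4), cursors c1@3 c2@3 c3@3, authorship 123.
After op 6 (move_left): buffer="qqqi" (len 4), cursors c1@2 c2@2 c3@2, authorship 123.
Authorship (.=original, N=cursor N): 1 2 3 .
Index 2: author = 3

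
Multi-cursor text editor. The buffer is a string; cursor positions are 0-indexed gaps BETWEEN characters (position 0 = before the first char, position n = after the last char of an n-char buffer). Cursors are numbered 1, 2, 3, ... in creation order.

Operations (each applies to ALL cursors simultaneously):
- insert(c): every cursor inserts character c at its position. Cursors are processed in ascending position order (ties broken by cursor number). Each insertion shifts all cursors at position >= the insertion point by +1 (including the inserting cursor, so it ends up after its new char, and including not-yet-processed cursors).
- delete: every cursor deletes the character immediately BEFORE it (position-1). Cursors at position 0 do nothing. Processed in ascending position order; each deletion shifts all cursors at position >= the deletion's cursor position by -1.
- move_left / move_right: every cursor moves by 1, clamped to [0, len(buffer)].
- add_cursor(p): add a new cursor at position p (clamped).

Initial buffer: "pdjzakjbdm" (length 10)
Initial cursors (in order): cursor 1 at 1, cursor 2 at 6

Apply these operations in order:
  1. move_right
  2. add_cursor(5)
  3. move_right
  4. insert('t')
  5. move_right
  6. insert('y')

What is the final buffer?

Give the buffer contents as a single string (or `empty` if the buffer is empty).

After op 1 (move_right): buffer="pdjzakjbdm" (len 10), cursors c1@2 c2@7, authorship ..........
After op 2 (add_cursor(5)): buffer="pdjzakjbdm" (len 10), cursors c1@2 c3@5 c2@7, authorship ..........
After op 3 (move_right): buffer="pdjzakjbdm" (len 10), cursors c1@3 c3@6 c2@8, authorship ..........
After op 4 (insert('t')): buffer="pdjtzaktjbtdm" (len 13), cursors c1@4 c3@8 c2@11, authorship ...1...3..2..
After op 5 (move_right): buffer="pdjtzaktjbtdm" (len 13), cursors c1@5 c3@9 c2@12, authorship ...1...3..2..
After op 6 (insert('y')): buffer="pdjtzyaktjybtdym" (len 16), cursors c1@6 c3@11 c2@15, authorship ...1.1..3.3.2.2.

Answer: pdjtzyaktjybtdym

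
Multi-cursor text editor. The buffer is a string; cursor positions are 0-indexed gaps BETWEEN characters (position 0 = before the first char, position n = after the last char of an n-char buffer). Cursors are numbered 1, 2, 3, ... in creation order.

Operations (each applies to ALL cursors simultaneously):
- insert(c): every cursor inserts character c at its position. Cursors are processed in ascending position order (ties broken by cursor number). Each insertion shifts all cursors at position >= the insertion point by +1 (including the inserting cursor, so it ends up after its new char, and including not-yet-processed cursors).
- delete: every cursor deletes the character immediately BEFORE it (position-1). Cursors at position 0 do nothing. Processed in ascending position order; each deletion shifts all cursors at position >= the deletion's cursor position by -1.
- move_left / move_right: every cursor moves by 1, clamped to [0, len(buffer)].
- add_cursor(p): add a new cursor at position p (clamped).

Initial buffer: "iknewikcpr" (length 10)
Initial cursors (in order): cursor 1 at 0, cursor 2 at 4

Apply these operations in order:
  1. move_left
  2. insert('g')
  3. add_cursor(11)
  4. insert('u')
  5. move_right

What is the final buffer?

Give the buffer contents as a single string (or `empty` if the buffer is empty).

After op 1 (move_left): buffer="iknewikcpr" (len 10), cursors c1@0 c2@3, authorship ..........
After op 2 (insert('g')): buffer="gikngewikcpr" (len 12), cursors c1@1 c2@5, authorship 1...2.......
After op 3 (add_cursor(11)): buffer="gikngewikcpr" (len 12), cursors c1@1 c2@5 c3@11, authorship 1...2.......
After op 4 (insert('u')): buffer="guiknguewikcpur" (len 15), cursors c1@2 c2@7 c3@14, authorship 11...22......3.
After op 5 (move_right): buffer="guiknguewikcpur" (len 15), cursors c1@3 c2@8 c3@15, authorship 11...22......3.

Answer: guiknguewikcpur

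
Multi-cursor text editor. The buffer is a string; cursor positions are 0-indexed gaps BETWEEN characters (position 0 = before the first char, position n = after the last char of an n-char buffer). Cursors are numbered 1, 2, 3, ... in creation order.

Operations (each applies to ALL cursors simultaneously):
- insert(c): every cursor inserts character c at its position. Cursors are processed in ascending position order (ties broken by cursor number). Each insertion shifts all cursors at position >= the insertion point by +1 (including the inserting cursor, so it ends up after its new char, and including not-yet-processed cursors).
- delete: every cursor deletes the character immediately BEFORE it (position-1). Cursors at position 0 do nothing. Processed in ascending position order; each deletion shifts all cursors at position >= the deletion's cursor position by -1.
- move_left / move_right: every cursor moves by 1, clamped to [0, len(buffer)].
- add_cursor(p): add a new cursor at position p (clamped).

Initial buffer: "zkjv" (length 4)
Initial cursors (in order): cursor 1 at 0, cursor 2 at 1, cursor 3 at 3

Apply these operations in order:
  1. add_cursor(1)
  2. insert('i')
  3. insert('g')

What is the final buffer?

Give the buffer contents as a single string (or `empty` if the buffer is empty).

Answer: igziiggkjigv

Derivation:
After op 1 (add_cursor(1)): buffer="zkjv" (len 4), cursors c1@0 c2@1 c4@1 c3@3, authorship ....
After op 2 (insert('i')): buffer="iziikjiv" (len 8), cursors c1@1 c2@4 c4@4 c3@7, authorship 1.24..3.
After op 3 (insert('g')): buffer="igziiggkjigv" (len 12), cursors c1@2 c2@7 c4@7 c3@11, authorship 11.2424..33.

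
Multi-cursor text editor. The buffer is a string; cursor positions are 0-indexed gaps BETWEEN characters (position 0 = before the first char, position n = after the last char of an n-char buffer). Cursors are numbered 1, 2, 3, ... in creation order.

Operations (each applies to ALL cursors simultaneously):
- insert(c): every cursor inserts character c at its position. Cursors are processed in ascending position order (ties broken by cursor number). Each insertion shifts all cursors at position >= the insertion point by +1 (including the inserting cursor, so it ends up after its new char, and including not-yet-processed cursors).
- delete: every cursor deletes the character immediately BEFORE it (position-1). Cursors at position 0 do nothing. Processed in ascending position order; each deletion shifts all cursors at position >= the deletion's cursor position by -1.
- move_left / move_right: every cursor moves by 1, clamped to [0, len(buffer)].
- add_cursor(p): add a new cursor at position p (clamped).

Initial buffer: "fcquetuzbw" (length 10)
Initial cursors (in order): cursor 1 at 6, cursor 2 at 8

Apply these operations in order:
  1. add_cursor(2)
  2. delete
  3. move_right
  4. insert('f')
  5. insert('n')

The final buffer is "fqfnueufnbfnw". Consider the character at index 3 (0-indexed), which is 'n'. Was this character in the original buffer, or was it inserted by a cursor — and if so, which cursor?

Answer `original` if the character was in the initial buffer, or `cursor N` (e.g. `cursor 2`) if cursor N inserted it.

After op 1 (add_cursor(2)): buffer="fcquetuzbw" (len 10), cursors c3@2 c1@6 c2@8, authorship ..........
After op 2 (delete): buffer="fqueubw" (len 7), cursors c3@1 c1@4 c2@5, authorship .......
After op 3 (move_right): buffer="fqueubw" (len 7), cursors c3@2 c1@5 c2@6, authorship .......
After op 4 (insert('f')): buffer="fqfueufbfw" (len 10), cursors c3@3 c1@7 c2@9, authorship ..3...1.2.
After op 5 (insert('n')): buffer="fqfnueufnbfnw" (len 13), cursors c3@4 c1@9 c2@12, authorship ..33...11.22.
Authorship (.=original, N=cursor N): . . 3 3 . . . 1 1 . 2 2 .
Index 3: author = 3

Answer: cursor 3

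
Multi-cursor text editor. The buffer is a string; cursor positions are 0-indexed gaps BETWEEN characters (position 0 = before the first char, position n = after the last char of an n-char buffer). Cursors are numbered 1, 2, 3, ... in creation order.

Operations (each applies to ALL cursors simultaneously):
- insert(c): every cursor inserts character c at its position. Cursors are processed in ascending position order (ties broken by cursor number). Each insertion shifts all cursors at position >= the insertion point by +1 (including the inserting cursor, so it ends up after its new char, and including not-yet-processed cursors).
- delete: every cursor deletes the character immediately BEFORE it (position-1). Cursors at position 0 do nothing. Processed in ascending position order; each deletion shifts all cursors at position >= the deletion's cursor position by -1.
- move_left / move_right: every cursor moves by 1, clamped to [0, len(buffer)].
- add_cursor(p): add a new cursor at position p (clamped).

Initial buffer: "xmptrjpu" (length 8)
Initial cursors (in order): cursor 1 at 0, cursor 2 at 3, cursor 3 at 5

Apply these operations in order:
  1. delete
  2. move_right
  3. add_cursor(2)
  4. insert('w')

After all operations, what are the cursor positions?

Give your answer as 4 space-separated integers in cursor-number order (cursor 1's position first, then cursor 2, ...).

After op 1 (delete): buffer="xmtjpu" (len 6), cursors c1@0 c2@2 c3@3, authorship ......
After op 2 (move_right): buffer="xmtjpu" (len 6), cursors c1@1 c2@3 c3@4, authorship ......
After op 3 (add_cursor(2)): buffer="xmtjpu" (len 6), cursors c1@1 c4@2 c2@3 c3@4, authorship ......
After op 4 (insert('w')): buffer="xwmwtwjwpu" (len 10), cursors c1@2 c4@4 c2@6 c3@8, authorship .1.4.2.3..

Answer: 2 6 8 4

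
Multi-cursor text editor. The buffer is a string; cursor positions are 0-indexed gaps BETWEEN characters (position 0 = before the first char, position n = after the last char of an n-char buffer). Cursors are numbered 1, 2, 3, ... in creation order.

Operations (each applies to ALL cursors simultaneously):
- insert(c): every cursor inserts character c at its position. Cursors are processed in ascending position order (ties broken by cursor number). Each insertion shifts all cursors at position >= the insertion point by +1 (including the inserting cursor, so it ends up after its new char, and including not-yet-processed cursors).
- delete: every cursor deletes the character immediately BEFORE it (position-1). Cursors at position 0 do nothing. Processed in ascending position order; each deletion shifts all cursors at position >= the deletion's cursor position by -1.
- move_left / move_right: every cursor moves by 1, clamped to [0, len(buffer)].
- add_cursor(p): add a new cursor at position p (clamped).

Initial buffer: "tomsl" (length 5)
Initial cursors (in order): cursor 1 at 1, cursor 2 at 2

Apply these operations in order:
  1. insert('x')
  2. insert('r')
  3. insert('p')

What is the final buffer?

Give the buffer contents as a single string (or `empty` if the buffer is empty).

After op 1 (insert('x')): buffer="txoxmsl" (len 7), cursors c1@2 c2@4, authorship .1.2...
After op 2 (insert('r')): buffer="txroxrmsl" (len 9), cursors c1@3 c2@6, authorship .11.22...
After op 3 (insert('p')): buffer="txrpoxrpmsl" (len 11), cursors c1@4 c2@8, authorship .111.222...

Answer: txrpoxrpmsl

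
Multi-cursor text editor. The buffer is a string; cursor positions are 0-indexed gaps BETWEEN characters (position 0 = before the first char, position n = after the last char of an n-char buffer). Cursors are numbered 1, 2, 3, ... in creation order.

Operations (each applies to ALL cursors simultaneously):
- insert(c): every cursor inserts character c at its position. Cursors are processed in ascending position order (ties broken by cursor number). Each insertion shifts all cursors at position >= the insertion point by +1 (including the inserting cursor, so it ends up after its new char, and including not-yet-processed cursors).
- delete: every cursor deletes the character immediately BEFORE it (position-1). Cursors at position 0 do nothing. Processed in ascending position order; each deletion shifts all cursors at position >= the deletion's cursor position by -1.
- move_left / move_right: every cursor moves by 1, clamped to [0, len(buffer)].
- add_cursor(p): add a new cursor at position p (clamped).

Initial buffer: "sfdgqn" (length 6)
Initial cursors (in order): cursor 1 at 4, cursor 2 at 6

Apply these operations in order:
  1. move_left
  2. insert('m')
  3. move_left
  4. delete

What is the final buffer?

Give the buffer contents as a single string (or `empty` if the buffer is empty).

Answer: sfmgmn

Derivation:
After op 1 (move_left): buffer="sfdgqn" (len 6), cursors c1@3 c2@5, authorship ......
After op 2 (insert('m')): buffer="sfdmgqmn" (len 8), cursors c1@4 c2@7, authorship ...1..2.
After op 3 (move_left): buffer="sfdmgqmn" (len 8), cursors c1@3 c2@6, authorship ...1..2.
After op 4 (delete): buffer="sfmgmn" (len 6), cursors c1@2 c2@4, authorship ..1.2.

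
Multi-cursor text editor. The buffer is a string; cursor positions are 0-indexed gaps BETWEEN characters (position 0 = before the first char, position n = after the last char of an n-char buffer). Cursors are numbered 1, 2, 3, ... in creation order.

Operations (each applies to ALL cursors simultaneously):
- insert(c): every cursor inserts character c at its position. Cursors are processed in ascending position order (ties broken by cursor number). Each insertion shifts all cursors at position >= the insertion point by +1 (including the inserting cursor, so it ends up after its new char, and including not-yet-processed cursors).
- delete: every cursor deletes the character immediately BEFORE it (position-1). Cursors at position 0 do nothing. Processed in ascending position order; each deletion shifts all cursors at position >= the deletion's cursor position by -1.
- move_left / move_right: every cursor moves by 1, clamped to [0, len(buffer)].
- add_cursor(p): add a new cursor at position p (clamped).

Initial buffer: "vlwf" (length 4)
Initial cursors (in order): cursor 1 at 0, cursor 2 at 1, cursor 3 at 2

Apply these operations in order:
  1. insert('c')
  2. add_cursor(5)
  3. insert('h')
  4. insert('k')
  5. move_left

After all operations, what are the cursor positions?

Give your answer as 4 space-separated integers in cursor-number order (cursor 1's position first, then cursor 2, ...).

After op 1 (insert('c')): buffer="cvclcwf" (len 7), cursors c1@1 c2@3 c3@5, authorship 1.2.3..
After op 2 (add_cursor(5)): buffer="cvclcwf" (len 7), cursors c1@1 c2@3 c3@5 c4@5, authorship 1.2.3..
After op 3 (insert('h')): buffer="chvchlchhwf" (len 11), cursors c1@2 c2@5 c3@9 c4@9, authorship 11.22.334..
After op 4 (insert('k')): buffer="chkvchklchhkkwf" (len 15), cursors c1@3 c2@7 c3@13 c4@13, authorship 111.222.33434..
After op 5 (move_left): buffer="chkvchklchhkkwf" (len 15), cursors c1@2 c2@6 c3@12 c4@12, authorship 111.222.33434..

Answer: 2 6 12 12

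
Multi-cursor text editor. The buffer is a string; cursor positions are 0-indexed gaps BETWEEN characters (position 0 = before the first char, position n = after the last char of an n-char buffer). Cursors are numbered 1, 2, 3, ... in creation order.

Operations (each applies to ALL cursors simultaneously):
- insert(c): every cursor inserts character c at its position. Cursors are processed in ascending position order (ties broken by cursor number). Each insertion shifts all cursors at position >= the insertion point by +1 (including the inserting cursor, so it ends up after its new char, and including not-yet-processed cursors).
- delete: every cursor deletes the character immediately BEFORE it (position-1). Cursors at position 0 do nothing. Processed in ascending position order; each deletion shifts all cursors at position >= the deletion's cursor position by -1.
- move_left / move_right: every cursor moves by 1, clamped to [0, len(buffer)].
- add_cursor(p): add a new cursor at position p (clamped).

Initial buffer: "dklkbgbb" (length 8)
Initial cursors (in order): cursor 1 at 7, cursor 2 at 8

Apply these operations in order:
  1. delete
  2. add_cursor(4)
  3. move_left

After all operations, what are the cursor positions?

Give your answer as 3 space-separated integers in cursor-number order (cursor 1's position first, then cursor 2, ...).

After op 1 (delete): buffer="dklkbg" (len 6), cursors c1@6 c2@6, authorship ......
After op 2 (add_cursor(4)): buffer="dklkbg" (len 6), cursors c3@4 c1@6 c2@6, authorship ......
After op 3 (move_left): buffer="dklkbg" (len 6), cursors c3@3 c1@5 c2@5, authorship ......

Answer: 5 5 3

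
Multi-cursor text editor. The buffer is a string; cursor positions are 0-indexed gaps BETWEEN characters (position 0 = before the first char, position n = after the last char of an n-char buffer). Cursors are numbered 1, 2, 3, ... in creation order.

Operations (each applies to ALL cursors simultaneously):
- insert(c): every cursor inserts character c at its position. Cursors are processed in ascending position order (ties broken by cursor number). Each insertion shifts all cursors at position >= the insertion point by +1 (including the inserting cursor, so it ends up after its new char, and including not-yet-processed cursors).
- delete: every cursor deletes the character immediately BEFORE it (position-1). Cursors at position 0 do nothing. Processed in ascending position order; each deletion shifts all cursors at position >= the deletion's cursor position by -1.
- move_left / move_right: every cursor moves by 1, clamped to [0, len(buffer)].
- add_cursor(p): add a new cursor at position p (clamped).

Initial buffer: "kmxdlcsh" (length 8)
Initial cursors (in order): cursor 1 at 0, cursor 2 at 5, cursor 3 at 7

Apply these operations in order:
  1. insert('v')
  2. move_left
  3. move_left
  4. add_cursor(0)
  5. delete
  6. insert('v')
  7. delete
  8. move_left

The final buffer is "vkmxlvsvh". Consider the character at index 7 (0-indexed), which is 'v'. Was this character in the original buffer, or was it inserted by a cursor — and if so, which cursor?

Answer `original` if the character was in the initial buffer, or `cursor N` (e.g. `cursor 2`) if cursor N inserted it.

After op 1 (insert('v')): buffer="vkmxdlvcsvh" (len 11), cursors c1@1 c2@7 c3@10, authorship 1.....2..3.
After op 2 (move_left): buffer="vkmxdlvcsvh" (len 11), cursors c1@0 c2@6 c3@9, authorship 1.....2..3.
After op 3 (move_left): buffer="vkmxdlvcsvh" (len 11), cursors c1@0 c2@5 c3@8, authorship 1.....2..3.
After op 4 (add_cursor(0)): buffer="vkmxdlvcsvh" (len 11), cursors c1@0 c4@0 c2@5 c3@8, authorship 1.....2..3.
After op 5 (delete): buffer="vkmxlvsvh" (len 9), cursors c1@0 c4@0 c2@4 c3@6, authorship 1....2.3.
After op 6 (insert('v')): buffer="vvvkmxvlvvsvh" (len 13), cursors c1@2 c4@2 c2@7 c3@10, authorship 141...2.23.3.
After op 7 (delete): buffer="vkmxlvsvh" (len 9), cursors c1@0 c4@0 c2@4 c3@6, authorship 1....2.3.
After op 8 (move_left): buffer="vkmxlvsvh" (len 9), cursors c1@0 c4@0 c2@3 c3@5, authorship 1....2.3.
Authorship (.=original, N=cursor N): 1 . . . . 2 . 3 .
Index 7: author = 3

Answer: cursor 3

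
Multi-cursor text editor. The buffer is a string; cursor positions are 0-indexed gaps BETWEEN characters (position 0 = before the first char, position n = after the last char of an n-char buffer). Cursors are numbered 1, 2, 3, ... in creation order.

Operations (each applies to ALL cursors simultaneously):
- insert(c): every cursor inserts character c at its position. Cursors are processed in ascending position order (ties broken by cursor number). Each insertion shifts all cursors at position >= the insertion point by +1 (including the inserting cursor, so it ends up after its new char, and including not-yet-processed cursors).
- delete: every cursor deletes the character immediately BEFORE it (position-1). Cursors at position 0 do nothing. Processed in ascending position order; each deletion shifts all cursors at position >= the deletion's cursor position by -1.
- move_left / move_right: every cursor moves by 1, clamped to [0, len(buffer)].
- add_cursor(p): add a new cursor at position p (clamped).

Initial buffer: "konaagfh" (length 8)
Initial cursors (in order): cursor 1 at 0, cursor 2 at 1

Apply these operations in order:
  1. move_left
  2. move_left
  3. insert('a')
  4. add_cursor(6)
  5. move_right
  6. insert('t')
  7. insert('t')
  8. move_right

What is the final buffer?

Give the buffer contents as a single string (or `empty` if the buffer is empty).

After op 1 (move_left): buffer="konaagfh" (len 8), cursors c1@0 c2@0, authorship ........
After op 2 (move_left): buffer="konaagfh" (len 8), cursors c1@0 c2@0, authorship ........
After op 3 (insert('a')): buffer="aakonaagfh" (len 10), cursors c1@2 c2@2, authorship 12........
After op 4 (add_cursor(6)): buffer="aakonaagfh" (len 10), cursors c1@2 c2@2 c3@6, authorship 12........
After op 5 (move_right): buffer="aakonaagfh" (len 10), cursors c1@3 c2@3 c3@7, authorship 12........
After op 6 (insert('t')): buffer="aakttonaatgfh" (len 13), cursors c1@5 c2@5 c3@10, authorship 12.12....3...
After op 7 (insert('t')): buffer="aakttttonaattgfh" (len 16), cursors c1@7 c2@7 c3@13, authorship 12.1212....33...
After op 8 (move_right): buffer="aakttttonaattgfh" (len 16), cursors c1@8 c2@8 c3@14, authorship 12.1212....33...

Answer: aakttttonaattgfh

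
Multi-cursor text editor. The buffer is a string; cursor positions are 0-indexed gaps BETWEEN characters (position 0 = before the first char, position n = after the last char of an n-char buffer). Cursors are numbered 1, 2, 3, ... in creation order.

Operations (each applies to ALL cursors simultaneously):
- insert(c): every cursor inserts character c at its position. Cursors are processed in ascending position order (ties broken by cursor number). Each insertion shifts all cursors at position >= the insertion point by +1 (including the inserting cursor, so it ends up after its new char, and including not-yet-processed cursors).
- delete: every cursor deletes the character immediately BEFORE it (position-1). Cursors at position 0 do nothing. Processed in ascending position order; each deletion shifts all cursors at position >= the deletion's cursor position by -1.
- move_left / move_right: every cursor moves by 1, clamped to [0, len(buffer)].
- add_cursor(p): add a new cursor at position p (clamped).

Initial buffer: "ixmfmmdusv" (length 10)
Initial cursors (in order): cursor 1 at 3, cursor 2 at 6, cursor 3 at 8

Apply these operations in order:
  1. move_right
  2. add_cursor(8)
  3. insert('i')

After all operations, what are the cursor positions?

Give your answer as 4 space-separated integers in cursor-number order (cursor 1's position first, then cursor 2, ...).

Answer: 5 9 13 11

Derivation:
After op 1 (move_right): buffer="ixmfmmdusv" (len 10), cursors c1@4 c2@7 c3@9, authorship ..........
After op 2 (add_cursor(8)): buffer="ixmfmmdusv" (len 10), cursors c1@4 c2@7 c4@8 c3@9, authorship ..........
After op 3 (insert('i')): buffer="ixmfimmdiuisiv" (len 14), cursors c1@5 c2@9 c4@11 c3@13, authorship ....1...2.4.3.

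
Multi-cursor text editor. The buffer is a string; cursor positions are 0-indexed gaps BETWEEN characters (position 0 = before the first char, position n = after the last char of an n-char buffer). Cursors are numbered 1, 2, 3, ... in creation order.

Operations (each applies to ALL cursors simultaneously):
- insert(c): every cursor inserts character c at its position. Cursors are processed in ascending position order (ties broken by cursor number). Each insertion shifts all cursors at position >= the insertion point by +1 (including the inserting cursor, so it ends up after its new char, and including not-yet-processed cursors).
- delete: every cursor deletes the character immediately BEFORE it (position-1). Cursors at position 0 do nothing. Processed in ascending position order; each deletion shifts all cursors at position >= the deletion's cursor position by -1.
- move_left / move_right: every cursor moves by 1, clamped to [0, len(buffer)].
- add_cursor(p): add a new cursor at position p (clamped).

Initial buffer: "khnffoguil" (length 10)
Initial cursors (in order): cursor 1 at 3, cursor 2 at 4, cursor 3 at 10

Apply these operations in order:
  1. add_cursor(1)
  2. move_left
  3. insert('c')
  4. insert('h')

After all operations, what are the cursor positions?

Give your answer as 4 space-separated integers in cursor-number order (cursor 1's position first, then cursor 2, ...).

After op 1 (add_cursor(1)): buffer="khnffoguil" (len 10), cursors c4@1 c1@3 c2@4 c3@10, authorship ..........
After op 2 (move_left): buffer="khnffoguil" (len 10), cursors c4@0 c1@2 c2@3 c3@9, authorship ..........
After op 3 (insert('c')): buffer="ckhcncffoguicl" (len 14), cursors c4@1 c1@4 c2@6 c3@13, authorship 4..1.2......3.
After op 4 (insert('h')): buffer="chkhchnchffoguichl" (len 18), cursors c4@2 c1@6 c2@9 c3@17, authorship 44..11.22......33.

Answer: 6 9 17 2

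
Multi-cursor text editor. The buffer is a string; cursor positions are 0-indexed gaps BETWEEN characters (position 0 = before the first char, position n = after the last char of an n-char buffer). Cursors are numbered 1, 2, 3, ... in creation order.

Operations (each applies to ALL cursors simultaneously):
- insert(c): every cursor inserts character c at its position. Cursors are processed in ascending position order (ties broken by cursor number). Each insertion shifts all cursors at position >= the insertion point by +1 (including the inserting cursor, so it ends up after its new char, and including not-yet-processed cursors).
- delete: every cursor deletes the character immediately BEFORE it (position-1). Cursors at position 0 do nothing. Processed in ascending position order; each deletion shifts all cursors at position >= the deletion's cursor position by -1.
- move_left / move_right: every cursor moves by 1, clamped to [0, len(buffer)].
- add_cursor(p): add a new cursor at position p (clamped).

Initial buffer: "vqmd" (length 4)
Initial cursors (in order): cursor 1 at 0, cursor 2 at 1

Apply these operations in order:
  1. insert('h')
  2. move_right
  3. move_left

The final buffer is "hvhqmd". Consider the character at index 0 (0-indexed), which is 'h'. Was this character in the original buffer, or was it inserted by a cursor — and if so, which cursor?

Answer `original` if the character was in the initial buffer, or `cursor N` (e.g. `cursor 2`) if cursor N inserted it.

After op 1 (insert('h')): buffer="hvhqmd" (len 6), cursors c1@1 c2@3, authorship 1.2...
After op 2 (move_right): buffer="hvhqmd" (len 6), cursors c1@2 c2@4, authorship 1.2...
After op 3 (move_left): buffer="hvhqmd" (len 6), cursors c1@1 c2@3, authorship 1.2...
Authorship (.=original, N=cursor N): 1 . 2 . . .
Index 0: author = 1

Answer: cursor 1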